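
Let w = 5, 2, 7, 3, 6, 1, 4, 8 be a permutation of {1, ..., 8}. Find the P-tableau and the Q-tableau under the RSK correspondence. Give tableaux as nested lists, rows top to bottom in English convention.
Insert each entry of the permutation into P by Schensted row insertion, recording in Q the position of each new cell.

Insert 5: appended to row 1. P = [[5]].
Insert 2: 2 bumps 5 from row 1; 5 starts row 2. P = [[2], [5]].
Insert 7: appended to row 1. P = [[2, 7], [5]].
Insert 3: 3 bumps 7 from row 1; 7 appends to row 2. P = [[2, 3], [5, 7]].
Insert 6: appended to row 1. P = [[2, 3, 6], [5, 7]].
Insert 1: 1 bumps 2 from row 1; 2 bumps 5 from row 2; 5 starts row 3. P = [[1, 3, 6], [2, 7], [5]].
Insert 4: 4 bumps 6 from row 1; 6 bumps 7 from row 2; 7 appends to row 3. P = [[1, 3, 4], [2, 6], [5, 7]].
Insert 8: appended to row 1. P = [[1, 3, 4, 8], [2, 6], [5, 7]].

So P = [[1, 3, 4, 8], [2, 6], [5, 7]], Q = [[1, 3, 5, 8], [2, 4], [6, 7]].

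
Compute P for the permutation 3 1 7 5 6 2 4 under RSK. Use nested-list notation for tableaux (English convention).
Insert 3: appended to row 1. P = [[3]].
Insert 1: 1 bumps 3 from row 1; 3 starts row 2. P = [[1], [3]].
Insert 7: appended to row 1. P = [[1, 7], [3]].
Insert 5: 5 bumps 7 from row 1; 7 appends to row 2. P = [[1, 5], [3, 7]].
Insert 6: appended to row 1. P = [[1, 5, 6], [3, 7]].
Insert 2: 2 bumps 5 from row 1; 5 bumps 7 from row 2; 7 starts row 3. P = [[1, 2, 6], [3, 5], [7]].
Insert 4: 4 bumps 6 from row 1; 6 appends to row 2. P = [[1, 2, 4], [3, 5, 6], [7]].

So P = [[1, 2, 4], [3, 5, 6], [7]].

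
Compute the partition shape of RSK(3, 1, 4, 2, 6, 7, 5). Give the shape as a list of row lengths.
[4, 3]

RSK row insertion gives P = [[1, 2, 5, 7], [3, 4, 6]], which has shape [4, 3].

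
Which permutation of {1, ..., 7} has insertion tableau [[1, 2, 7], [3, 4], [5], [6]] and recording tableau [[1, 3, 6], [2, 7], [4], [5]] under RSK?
Reverse the RSK construction: for i from n down to 1, find the cell of Q containing i, remove the entry at that cell from P, and reverse-bump it up through P; the value ejected from row 1 is w(i).

Step i=7: Q has 7 at row 2, column 2; remove 4 from row 2 of P and reverse-bump: 4 enters row 1 and ejects 2. So w(7) = 2. P is now [[1, 4, 7], [3], [5], [6]].
Step i=6: Q has 6 at row 1, column 3; remove that cell from P, ejecting 7. So w(6) = 7. P is now [[1, 4], [3], [5], [6]].
Step i=5: Q has 5 at row 4, column 1; remove 6 from row 4 of P and reverse-bump: 6 enters row 3 and ejects 5; 5 enters row 2 and ejects 3; 3 enters row 1 and ejects 1. So w(5) = 1. P is now [[3, 4], [5], [6]].
Step i=4: Q has 4 at row 3, column 1; remove 6 from row 3 of P and reverse-bump: 6 enters row 2 and ejects 5; 5 enters row 1 and ejects 4. So w(4) = 4. P is now [[3, 5], [6]].
Step i=3: Q has 3 at row 1, column 2; remove that cell from P, ejecting 5. So w(3) = 5. P is now [[3], [6]].
Step i=2: Q has 2 at row 2, column 1; remove 6 from row 2 of P and reverse-bump: 6 enters row 1 and ejects 3. So w(2) = 3. P is now [[6]].
Step i=1: Q has 1 at row 1, column 1; remove that cell from P, ejecting 6. So w(1) = 6. P is now [].

So w = 6 3 5 4 1 7 2.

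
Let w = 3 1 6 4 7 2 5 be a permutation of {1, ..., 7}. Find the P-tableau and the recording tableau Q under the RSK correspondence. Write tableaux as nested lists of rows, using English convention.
P = [[1, 2, 5], [3, 4, 7], [6]], Q = [[1, 3, 5], [2, 4, 7], [6]]

Insert each entry of the permutation into P by Schensted row insertion, recording in Q the position of each new cell.

Insert 3: appended to row 1. P = [[3]].
Insert 1: 1 bumps 3 from row 1; 3 starts row 2. P = [[1], [3]].
Insert 6: appended to row 1. P = [[1, 6], [3]].
Insert 4: 4 bumps 6 from row 1; 6 appends to row 2. P = [[1, 4], [3, 6]].
Insert 7: appended to row 1. P = [[1, 4, 7], [3, 6]].
Insert 2: 2 bumps 4 from row 1; 4 bumps 6 from row 2; 6 starts row 3. P = [[1, 2, 7], [3, 4], [6]].
Insert 5: 5 bumps 7 from row 1; 7 appends to row 2. P = [[1, 2, 5], [3, 4, 7], [6]].

So P = [[1, 2, 5], [3, 4, 7], [6]], Q = [[1, 3, 5], [2, 4, 7], [6]].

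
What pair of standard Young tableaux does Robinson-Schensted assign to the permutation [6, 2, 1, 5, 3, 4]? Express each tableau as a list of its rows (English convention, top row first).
P = [[1, 3, 4], [2, 5], [6]], Q = [[1, 4, 6], [2, 5], [3]]

Insert each entry of the permutation into P by Schensted row insertion, recording in Q the position of each new cell.

Insert 6: appended to row 1. P = [[6]].
Insert 2: 2 bumps 6 from row 1; 6 starts row 2. P = [[2], [6]].
Insert 1: 1 bumps 2 from row 1; 2 bumps 6 from row 2; 6 starts row 3. P = [[1], [2], [6]].
Insert 5: appended to row 1. P = [[1, 5], [2], [6]].
Insert 3: 3 bumps 5 from row 1; 5 appends to row 2. P = [[1, 3], [2, 5], [6]].
Insert 4: appended to row 1. P = [[1, 3, 4], [2, 5], [6]].

So P = [[1, 3, 4], [2, 5], [6]], Q = [[1, 4, 6], [2, 5], [3]].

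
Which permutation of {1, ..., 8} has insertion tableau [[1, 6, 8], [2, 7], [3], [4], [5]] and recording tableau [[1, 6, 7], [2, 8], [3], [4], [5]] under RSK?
5 4 3 2 1 7 8 6

Reverse the RSK construction: for i from n down to 1, find the cell of Q containing i, remove the entry at that cell from P, and reverse-bump it up through P; the value ejected from row 1 is w(i).

Step i=8: Q has 8 at row 2, column 2; remove 7 from row 2 of P and reverse-bump: 7 enters row 1 and ejects 6. So w(8) = 6. P is now [[1, 7, 8], [2], [3], [4], [5]].
Step i=7: Q has 7 at row 1, column 3; remove that cell from P, ejecting 8. So w(7) = 8. P is now [[1, 7], [2], [3], [4], [5]].
Step i=6: Q has 6 at row 1, column 2; remove that cell from P, ejecting 7. So w(6) = 7. P is now [[1], [2], [3], [4], [5]].
Step i=5: Q has 5 at row 5, column 1; remove 5 from row 5 of P and reverse-bump: 5 enters row 4 and ejects 4; 4 enters row 3 and ejects 3; 3 enters row 2 and ejects 2; 2 enters row 1 and ejects 1. So w(5) = 1. P is now [[2], [3], [4], [5]].
Step i=4: Q has 4 at row 4, column 1; remove 5 from row 4 of P and reverse-bump: 5 enters row 3 and ejects 4; 4 enters row 2 and ejects 3; 3 enters row 1 and ejects 2. So w(4) = 2. P is now [[3], [4], [5]].
Step i=3: Q has 3 at row 3, column 1; remove 5 from row 3 of P and reverse-bump: 5 enters row 2 and ejects 4; 4 enters row 1 and ejects 3. So w(3) = 3. P is now [[4], [5]].
Step i=2: Q has 2 at row 2, column 1; remove 5 from row 2 of P and reverse-bump: 5 enters row 1 and ejects 4. So w(2) = 4. P is now [[5]].
Step i=1: Q has 1 at row 1, column 1; remove that cell from P, ejecting 5. So w(1) = 5. P is now [].

So w = 5 4 3 2 1 7 8 6.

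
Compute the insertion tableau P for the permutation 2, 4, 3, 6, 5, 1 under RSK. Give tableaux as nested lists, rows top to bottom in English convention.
Insert 2: appended to row 1. P = [[2]].
Insert 4: appended to row 1. P = [[2, 4]].
Insert 3: 3 bumps 4 from row 1; 4 starts row 2. P = [[2, 3], [4]].
Insert 6: appended to row 1. P = [[2, 3, 6], [4]].
Insert 5: 5 bumps 6 from row 1; 6 appends to row 2. P = [[2, 3, 5], [4, 6]].
Insert 1: 1 bumps 2 from row 1; 2 bumps 4 from row 2; 4 starts row 3. P = [[1, 3, 5], [2, 6], [4]].

So P = [[1, 3, 5], [2, 6], [4]].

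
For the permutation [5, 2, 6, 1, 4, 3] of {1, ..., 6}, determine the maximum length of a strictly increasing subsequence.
2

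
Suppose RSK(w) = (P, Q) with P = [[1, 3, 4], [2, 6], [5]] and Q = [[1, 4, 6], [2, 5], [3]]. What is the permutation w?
5 2 1 6 3 4

Reverse RSK: for i = n, n-1, ..., 1, locate i in Q, remove the corresponding corner cell from P, and reverse-bump its entry up through P; the value ejected from row 1 is w(i).

So w = 5 2 1 6 3 4.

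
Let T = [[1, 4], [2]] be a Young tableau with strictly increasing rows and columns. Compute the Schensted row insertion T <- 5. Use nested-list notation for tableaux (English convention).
[[1, 4, 5], [2]]

5 is larger than every entry of row 1, so it is appended to row 1. The new tableau is [[1, 4, 5], [2]].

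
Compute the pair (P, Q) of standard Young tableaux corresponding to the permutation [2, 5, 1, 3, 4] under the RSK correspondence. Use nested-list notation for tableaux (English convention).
Insert each entry of the permutation into P by Schensted row insertion, recording in Q the position of each new cell.

Insert 2: appended to row 1. P = [[2]], Q = [[1]].
Insert 5: appended to row 1. P = [[2, 5]], Q = [[1, 2]].
Insert 1: 1 bumps 2 from row 1; 2 starts row 2. P = [[1, 5], [2]], Q = [[1, 2], [3]].
Insert 3: 3 bumps 5 from row 1; 5 appends to row 2. P = [[1, 3], [2, 5]], Q = [[1, 2], [3, 4]].
Insert 4: appended to row 1. P = [[1, 3, 4], [2, 5]], Q = [[1, 2, 5], [3, 4]].

So P = [[1, 3, 4], [2, 5]], Q = [[1, 2, 5], [3, 4]].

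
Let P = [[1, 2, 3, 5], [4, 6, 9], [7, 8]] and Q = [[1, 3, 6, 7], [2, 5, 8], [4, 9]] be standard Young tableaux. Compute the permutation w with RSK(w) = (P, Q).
Reverse the RSK construction: for i from n down to 1, find the cell of Q containing i, remove the entry at that cell from P, and reverse-bump it up through P; the value ejected from row 1 is w(i).

Step i=9: Q has 9 at row 3, column 2; remove 8 from row 3 of P and reverse-bump: 8 enters row 2 and ejects 6; 6 enters row 1 and ejects 5. So w(9) = 5. P is now [[1, 2, 3, 6], [4, 8, 9], [7]].
Step i=8: Q has 8 at row 2, column 3; remove 9 from row 2 of P and reverse-bump: 9 enters row 1 and ejects 6. So w(8) = 6. P is now [[1, 2, 3, 9], [4, 8], [7]].
Step i=7: Q has 7 at row 1, column 4; remove that cell from P, ejecting 9. So w(7) = 9. P is now [[1, 2, 3], [4, 8], [7]].
Step i=6: Q has 6 at row 1, column 3; remove that cell from P, ejecting 3. So w(6) = 3. P is now [[1, 2], [4, 8], [7]].
Step i=5: Q has 5 at row 2, column 2; remove 8 from row 2 of P and reverse-bump: 8 enters row 1 and ejects 2. So w(5) = 2. P is now [[1, 8], [4], [7]].
Step i=4: Q has 4 at row 3, column 1; remove 7 from row 3 of P and reverse-bump: 7 enters row 2 and ejects 4; 4 enters row 1 and ejects 1. So w(4) = 1. P is now [[4, 8], [7]].
Step i=3: Q has 3 at row 1, column 2; remove that cell from P, ejecting 8. So w(3) = 8. P is now [[4], [7]].
Step i=2: Q has 2 at row 2, column 1; remove 7 from row 2 of P and reverse-bump: 7 enters row 1 and ejects 4. So w(2) = 4. P is now [[7]].
Step i=1: Q has 1 at row 1, column 1; remove that cell from P, ejecting 7. So w(1) = 7. P is now [].

So w = 7 4 8 1 2 3 9 6 5.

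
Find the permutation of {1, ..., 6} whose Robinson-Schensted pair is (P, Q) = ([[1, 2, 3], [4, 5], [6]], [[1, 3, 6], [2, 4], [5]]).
Reverse the RSK construction: for i from n down to 1, find the cell of Q containing i, remove the entry at that cell from P, and reverse-bump it up through P; the value ejected from row 1 is w(i).

Step i=6: Q has 6 at row 1, column 3; remove that cell from P, ejecting 3. So w(6) = 3. P is now [[1, 2], [4, 5], [6]].
Step i=5: Q has 5 at row 3, column 1; remove 6 from row 3 of P and reverse-bump: 6 enters row 2 and ejects 5; 5 enters row 1 and ejects 2. So w(5) = 2. P is now [[1, 5], [4, 6]].
Step i=4: Q has 4 at row 2, column 2; remove 6 from row 2 of P and reverse-bump: 6 enters row 1 and ejects 5. So w(4) = 5. P is now [[1, 6], [4]].
Step i=3: Q has 3 at row 1, column 2; remove that cell from P, ejecting 6. So w(3) = 6. P is now [[1], [4]].
Step i=2: Q has 2 at row 2, column 1; remove 4 from row 2 of P and reverse-bump: 4 enters row 1 and ejects 1. So w(2) = 1. P is now [[4]].
Step i=1: Q has 1 at row 1, column 1; remove that cell from P, ejecting 4. So w(1) = 4. P is now [].

So w = 4 1 6 5 2 3.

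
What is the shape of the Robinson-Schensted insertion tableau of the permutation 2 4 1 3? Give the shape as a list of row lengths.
[2, 2]

Row-insert each entry into an empty tableau.

After inserting 2: P = [[2]].
After inserting 4: P = [[2, 4]].
After inserting 1: P = [[1, 4], [2]].
After inserting 3: P = [[1, 3], [2, 4]].

The final insertion tableau P = [[1, 3], [2, 4]] has shape [2, 2].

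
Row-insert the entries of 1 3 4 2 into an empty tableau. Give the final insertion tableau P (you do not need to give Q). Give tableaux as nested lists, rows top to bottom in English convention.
Insert 1: appended to row 1. P = [[1]].
Insert 3: appended to row 1. P = [[1, 3]].
Insert 4: appended to row 1. P = [[1, 3, 4]].
Insert 2: 2 bumps 3 from row 1; 3 starts row 2. P = [[1, 2, 4], [3]].

So P = [[1, 2, 4], [3]].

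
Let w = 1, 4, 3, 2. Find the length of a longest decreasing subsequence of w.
3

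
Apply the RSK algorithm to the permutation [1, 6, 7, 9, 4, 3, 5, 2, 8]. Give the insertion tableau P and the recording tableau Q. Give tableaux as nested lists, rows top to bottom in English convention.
P = [[1, 2, 5, 8], [3, 7, 9], [4], [6]], Q = [[1, 2, 3, 4], [5, 7, 9], [6], [8]]

Insert each entry of the permutation into P by Schensted row insertion, recording in Q the position of each new cell.

After inserting 1: P = [[1]].
After inserting 6: P = [[1, 6]].
After inserting 7: P = [[1, 6, 7]].
After inserting 9: P = [[1, 6, 7, 9]].
After inserting 4: P = [[1, 4, 7, 9], [6]].
After inserting 3: P = [[1, 3, 7, 9], [4], [6]].
After inserting 5: P = [[1, 3, 5, 9], [4, 7], [6]].
After inserting 2: P = [[1, 2, 5, 9], [3, 7], [4], [6]].
After inserting 8: P = [[1, 2, 5, 8], [3, 7, 9], [4], [6]].

So P = [[1, 2, 5, 8], [3, 7, 9], [4], [6]], Q = [[1, 2, 3, 4], [5, 7, 9], [6], [8]].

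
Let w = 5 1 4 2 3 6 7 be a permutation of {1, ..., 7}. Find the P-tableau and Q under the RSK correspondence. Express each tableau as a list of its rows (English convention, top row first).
Insert each entry of the permutation into P by Schensted row insertion, recording in Q the position of each new cell.

Insert 5: appended to row 1. P = [[5]].
Insert 1: 1 bumps 5 from row 1; 5 starts row 2. P = [[1], [5]].
Insert 4: appended to row 1. P = [[1, 4], [5]].
Insert 2: 2 bumps 4 from row 1; 4 bumps 5 from row 2; 5 starts row 3. P = [[1, 2], [4], [5]].
Insert 3: appended to row 1. P = [[1, 2, 3], [4], [5]].
Insert 6: appended to row 1. P = [[1, 2, 3, 6], [4], [5]].
Insert 7: appended to row 1. P = [[1, 2, 3, 6, 7], [4], [5]].

So P = [[1, 2, 3, 6, 7], [4], [5]], Q = [[1, 3, 5, 6, 7], [2], [4]].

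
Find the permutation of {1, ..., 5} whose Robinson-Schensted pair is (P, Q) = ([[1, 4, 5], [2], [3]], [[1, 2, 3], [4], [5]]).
Reverse the RSK construction: for i from n down to 1, find the cell of Q containing i, remove the entry at that cell from P, and reverse-bump it up through P; the value ejected from row 1 is w(i).

Step i=5: Q has 5 at row 3, column 1; remove 3 from row 3 of P and reverse-bump: 3 enters row 2 and ejects 2; 2 enters row 1 and ejects 1. So w(5) = 1. P is now [[2, 4, 5], [3]].
Step i=4: Q has 4 at row 2, column 1; remove 3 from row 2 of P and reverse-bump: 3 enters row 1 and ejects 2. So w(4) = 2. P is now [[3, 4, 5]].
Step i=3: Q has 3 at row 1, column 3; remove that cell from P, ejecting 5. So w(3) = 5. P is now [[3, 4]].
Step i=2: Q has 2 at row 1, column 2; remove that cell from P, ejecting 4. So w(2) = 4. P is now [[3]].
Step i=1: Q has 1 at row 1, column 1; remove that cell from P, ejecting 3. So w(1) = 3. P is now [].

So w = 3 4 5 2 1.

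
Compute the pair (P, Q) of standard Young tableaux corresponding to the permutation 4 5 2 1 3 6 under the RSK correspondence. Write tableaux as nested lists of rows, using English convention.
P = [[1, 3, 6], [2, 5], [4]], Q = [[1, 2, 6], [3, 5], [4]]

Insert each entry of the permutation into P by Schensted row insertion, recording in Q the position of each new cell.

Insert 4: appended to row 1. P = [[4]], Q = [[1]].
Insert 5: appended to row 1. P = [[4, 5]], Q = [[1, 2]].
Insert 2: 2 bumps 4 from row 1; 4 starts row 2. P = [[2, 5], [4]], Q = [[1, 2], [3]].
Insert 1: 1 bumps 2 from row 1; 2 bumps 4 from row 2; 4 starts row 3. P = [[1, 5], [2], [4]], Q = [[1, 2], [3], [4]].
Insert 3: 3 bumps 5 from row 1; 5 appends to row 2. P = [[1, 3], [2, 5], [4]], Q = [[1, 2], [3, 5], [4]].
Insert 6: appended to row 1. P = [[1, 3, 6], [2, 5], [4]], Q = [[1, 2, 6], [3, 5], [4]].

So P = [[1, 3, 6], [2, 5], [4]], Q = [[1, 2, 6], [3, 5], [4]].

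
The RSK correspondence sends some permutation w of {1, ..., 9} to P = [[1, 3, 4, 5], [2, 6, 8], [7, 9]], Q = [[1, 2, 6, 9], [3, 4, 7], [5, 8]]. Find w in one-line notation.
Reverse the RSK construction: for i from n down to 1, find the cell of Q containing i, remove the entry at that cell from P, and reverse-bump it up through P; the value ejected from row 1 is w(i).

Step i=9: Q has 9 at row 1, column 4; remove that cell from P, ejecting 5. So w(9) = 5. P is now [[1, 3, 4], [2, 6, 8], [7, 9]].
Step i=8: Q has 8 at row 3, column 2; remove 9 from row 3 of P and reverse-bump: 9 enters row 2 and ejects 8; 8 enters row 1 and ejects 4. So w(8) = 4. P is now [[1, 3, 8], [2, 6, 9], [7]].
Step i=7: Q has 7 at row 2, column 3; remove 9 from row 2 of P and reverse-bump: 9 enters row 1 and ejects 8. So w(7) = 8. P is now [[1, 3, 9], [2, 6], [7]].
Step i=6: Q has 6 at row 1, column 3; remove that cell from P, ejecting 9. So w(6) = 9. P is now [[1, 3], [2, 6], [7]].
Step i=5: Q has 5 at row 3, column 1; remove 7 from row 3 of P and reverse-bump: 7 enters row 2 and ejects 6; 6 enters row 1 and ejects 3. So w(5) = 3. P is now [[1, 6], [2, 7]].
Step i=4: Q has 4 at row 2, column 2; remove 7 from row 2 of P and reverse-bump: 7 enters row 1 and ejects 6. So w(4) = 6. P is now [[1, 7], [2]].
Step i=3: Q has 3 at row 2, column 1; remove 2 from row 2 of P and reverse-bump: 2 enters row 1 and ejects 1. So w(3) = 1. P is now [[2, 7]].
Step i=2: Q has 2 at row 1, column 2; remove that cell from P, ejecting 7. So w(2) = 7. P is now [[2]].
Step i=1: Q has 1 at row 1, column 1; remove that cell from P, ejecting 2. So w(1) = 2. P is now [].

So w = 2 7 1 6 3 9 8 4 5.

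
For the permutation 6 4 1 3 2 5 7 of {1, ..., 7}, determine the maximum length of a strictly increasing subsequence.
4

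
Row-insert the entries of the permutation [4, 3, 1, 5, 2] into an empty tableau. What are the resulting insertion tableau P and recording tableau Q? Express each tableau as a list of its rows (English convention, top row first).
Insert each entry of the permutation into P by Schensted row insertion, recording in Q the position of each new cell.

Insert 4: appended to row 1. P = [[4]], Q = [[1]].
Insert 3: 3 bumps 4 from row 1; 4 starts row 2. P = [[3], [4]], Q = [[1], [2]].
Insert 1: 1 bumps 3 from row 1; 3 bumps 4 from row 2; 4 starts row 3. P = [[1], [3], [4]], Q = [[1], [2], [3]].
Insert 5: appended to row 1. P = [[1, 5], [3], [4]], Q = [[1, 4], [2], [3]].
Insert 2: 2 bumps 5 from row 1; 5 appends to row 2. P = [[1, 2], [3, 5], [4]], Q = [[1, 4], [2, 5], [3]].

So P = [[1, 2], [3, 5], [4]], Q = [[1, 4], [2, 5], [3]].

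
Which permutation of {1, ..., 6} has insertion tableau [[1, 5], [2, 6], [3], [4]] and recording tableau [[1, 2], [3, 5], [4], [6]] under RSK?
4 6 3 2 5 1

Reverse the RSK construction: for i from n down to 1, find the cell of Q containing i, remove the entry at that cell from P, and reverse-bump it up through P; the value ejected from row 1 is w(i).

Step i=6: Q has 6 at row 4, column 1; remove 4 from row 4 of P and reverse-bump: 4 enters row 3 and ejects 3; 3 enters row 2 and ejects 2; 2 enters row 1 and ejects 1. So w(6) = 1. P is now [[2, 5], [3, 6], [4]].
Step i=5: Q has 5 at row 2, column 2; remove 6 from row 2 of P and reverse-bump: 6 enters row 1 and ejects 5. So w(5) = 5. P is now [[2, 6], [3], [4]].
Step i=4: Q has 4 at row 3, column 1; remove 4 from row 3 of P and reverse-bump: 4 enters row 2 and ejects 3; 3 enters row 1 and ejects 2. So w(4) = 2. P is now [[3, 6], [4]].
Step i=3: Q has 3 at row 2, column 1; remove 4 from row 2 of P and reverse-bump: 4 enters row 1 and ejects 3. So w(3) = 3. P is now [[4, 6]].
Step i=2: Q has 2 at row 1, column 2; remove that cell from P, ejecting 6. So w(2) = 6. P is now [[4]].
Step i=1: Q has 1 at row 1, column 1; remove that cell from P, ejecting 4. So w(1) = 4. P is now [].

So w = 4 6 3 2 5 1.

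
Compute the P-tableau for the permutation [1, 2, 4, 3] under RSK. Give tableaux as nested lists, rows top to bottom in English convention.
Insert 1: appended to row 1. P = [[1]].
Insert 2: appended to row 1. P = [[1, 2]].
Insert 4: appended to row 1. P = [[1, 2, 4]].
Insert 3: 3 bumps 4 from row 1; 4 starts row 2. P = [[1, 2, 3], [4]].

So P = [[1, 2, 3], [4]].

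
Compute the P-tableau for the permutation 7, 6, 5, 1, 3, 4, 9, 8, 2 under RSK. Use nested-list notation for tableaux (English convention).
Insert 7: appended to row 1. P = [[7]].
Insert 6: 6 bumps 7 from row 1; 7 starts row 2. P = [[6], [7]].
Insert 5: 5 bumps 6 from row 1; 6 bumps 7 from row 2; 7 starts row 3. P = [[5], [6], [7]].
Insert 1: 1 bumps 5 from row 1; 5 bumps 6 from row 2; 6 bumps 7 from row 3; 7 starts row 4. P = [[1], [5], [6], [7]].
Insert 3: appended to row 1. P = [[1, 3], [5], [6], [7]].
Insert 4: appended to row 1. P = [[1, 3, 4], [5], [6], [7]].
Insert 9: appended to row 1. P = [[1, 3, 4, 9], [5], [6], [7]].
Insert 8: 8 bumps 9 from row 1; 9 appends to row 2. P = [[1, 3, 4, 8], [5, 9], [6], [7]].
Insert 2: 2 bumps 3 from row 1; 3 bumps 5 from row 2; 5 bumps 6 from row 3; 6 bumps 7 from row 4; 7 starts row 5. P = [[1, 2, 4, 8], [3, 9], [5], [6], [7]].

So P = [[1, 2, 4, 8], [3, 9], [5], [6], [7]].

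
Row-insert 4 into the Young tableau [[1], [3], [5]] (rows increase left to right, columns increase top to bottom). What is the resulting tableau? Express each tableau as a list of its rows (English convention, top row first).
4 is larger than every entry of row 1, so it is appended to row 1. The new tableau is [[1, 4], [3], [5]].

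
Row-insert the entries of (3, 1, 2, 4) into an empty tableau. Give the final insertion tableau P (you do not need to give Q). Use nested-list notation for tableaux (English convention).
Insert 3: appended to row 1. P = [[3]].
Insert 1: 1 bumps 3 from row 1; 3 starts row 2. P = [[1], [3]].
Insert 2: appended to row 1. P = [[1, 2], [3]].
Insert 4: appended to row 1. P = [[1, 2, 4], [3]].

So P = [[1, 2, 4], [3]].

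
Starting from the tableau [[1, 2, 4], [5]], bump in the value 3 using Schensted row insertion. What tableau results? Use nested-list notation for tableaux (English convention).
[[1, 2, 3], [4], [5]]

In row 1, 3 replaces 4 (the leftmost entry greater than 3); 4 is bumped to row 2. In row 2, 4 replaces 5 (the leftmost entry greater than 4); 5 is bumped to row 3. 5 starts a new row 3. The new tableau is [[1, 2, 3], [4], [5]].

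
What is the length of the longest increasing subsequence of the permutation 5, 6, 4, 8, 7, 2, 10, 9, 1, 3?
4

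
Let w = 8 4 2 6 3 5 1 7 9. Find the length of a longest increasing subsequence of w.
5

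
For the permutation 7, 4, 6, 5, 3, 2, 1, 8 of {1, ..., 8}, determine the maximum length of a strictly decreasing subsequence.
6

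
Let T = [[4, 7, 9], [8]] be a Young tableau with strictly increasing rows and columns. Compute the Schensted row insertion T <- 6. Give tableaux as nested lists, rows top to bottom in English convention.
In row 1, 6 replaces 7 (the leftmost entry greater than 6); 7 is bumped to row 2. In row 2, 7 replaces 8 (the leftmost entry greater than 7); 8 is bumped to row 3. 8 starts a new row 3. The new tableau is [[4, 6, 9], [7], [8]].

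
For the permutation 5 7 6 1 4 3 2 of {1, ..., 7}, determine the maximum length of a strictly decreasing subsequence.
5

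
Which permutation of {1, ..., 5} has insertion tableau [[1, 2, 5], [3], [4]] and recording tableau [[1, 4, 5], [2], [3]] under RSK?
4 3 1 2 5

Reverse the RSK construction: for i from n down to 1, find the cell of Q containing i, remove the entry at that cell from P, and reverse-bump it up through P; the value ejected from row 1 is w(i).

Step i=5: Q has 5 at row 1, column 3; remove that cell from P, ejecting 5. So w(5) = 5. P is now [[1, 2], [3], [4]].
Step i=4: Q has 4 at row 1, column 2; remove that cell from P, ejecting 2. So w(4) = 2. P is now [[1], [3], [4]].
Step i=3: Q has 3 at row 3, column 1; remove 4 from row 3 of P and reverse-bump: 4 enters row 2 and ejects 3; 3 enters row 1 and ejects 1. So w(3) = 1. P is now [[3], [4]].
Step i=2: Q has 2 at row 2, column 1; remove 4 from row 2 of P and reverse-bump: 4 enters row 1 and ejects 3. So w(2) = 3. P is now [[4]].
Step i=1: Q has 1 at row 1, column 1; remove that cell from P, ejecting 4. So w(1) = 4. P is now [].

So w = 4 3 1 2 5.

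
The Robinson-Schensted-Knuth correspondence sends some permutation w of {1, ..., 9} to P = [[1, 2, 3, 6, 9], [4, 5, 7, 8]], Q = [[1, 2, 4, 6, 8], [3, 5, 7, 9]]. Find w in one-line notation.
4 5 1 7 2 8 3 9 6

Reverse RSK: for i = n, n-1, ..., 1, locate i in Q, remove the corresponding corner cell from P, and reverse-bump its entry up through P; the value ejected from row 1 is w(i).

So w = 4 5 1 7 2 8 3 9 6.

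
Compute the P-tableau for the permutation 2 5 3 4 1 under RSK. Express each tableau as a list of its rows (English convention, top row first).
Insert 2: appended to row 1. P = [[2]].
Insert 5: appended to row 1. P = [[2, 5]].
Insert 3: 3 bumps 5 from row 1; 5 starts row 2. P = [[2, 3], [5]].
Insert 4: appended to row 1. P = [[2, 3, 4], [5]].
Insert 1: 1 bumps 2 from row 1; 2 bumps 5 from row 2; 5 starts row 3. P = [[1, 3, 4], [2], [5]].

So P = [[1, 3, 4], [2], [5]].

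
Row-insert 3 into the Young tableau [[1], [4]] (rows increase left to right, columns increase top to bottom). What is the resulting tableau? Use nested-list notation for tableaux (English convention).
3 is larger than every entry of row 1, so it is appended to row 1. The new tableau is [[1, 3], [4]].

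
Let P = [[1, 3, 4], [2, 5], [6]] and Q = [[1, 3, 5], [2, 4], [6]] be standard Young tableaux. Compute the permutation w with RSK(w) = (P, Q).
2 1 6 3 5 4

Reverse RSK: for i = n, n-1, ..., 1, locate i in Q, remove the corresponding corner cell from P, and reverse-bump its entry up through P; the value ejected from row 1 is w(i).

So w = 2 1 6 3 5 4.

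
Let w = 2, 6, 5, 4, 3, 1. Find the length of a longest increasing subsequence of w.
2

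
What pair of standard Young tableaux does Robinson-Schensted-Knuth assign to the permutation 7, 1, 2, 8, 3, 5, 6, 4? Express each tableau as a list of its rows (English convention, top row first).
Insert each entry of the permutation into P by Schensted row insertion, recording in Q the position of each new cell.

Insert 7: appended to row 1. P = [[7]].
Insert 1: 1 bumps 7 from row 1; 7 starts row 2. P = [[1], [7]].
Insert 2: appended to row 1. P = [[1, 2], [7]].
Insert 8: appended to row 1. P = [[1, 2, 8], [7]].
Insert 3: 3 bumps 8 from row 1; 8 appends to row 2. P = [[1, 2, 3], [7, 8]].
Insert 5: appended to row 1. P = [[1, 2, 3, 5], [7, 8]].
Insert 6: appended to row 1. P = [[1, 2, 3, 5, 6], [7, 8]].
Insert 4: 4 bumps 5 from row 1; 5 bumps 7 from row 2; 7 starts row 3. P = [[1, 2, 3, 4, 6], [5, 8], [7]].

So P = [[1, 2, 3, 4, 6], [5, 8], [7]], Q = [[1, 3, 4, 6, 7], [2, 5], [8]].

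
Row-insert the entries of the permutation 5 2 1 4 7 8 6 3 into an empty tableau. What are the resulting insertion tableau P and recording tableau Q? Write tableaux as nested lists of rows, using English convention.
P = [[1, 3, 6, 8], [2, 4], [5, 7]], Q = [[1, 4, 5, 6], [2, 7], [3, 8]]

Insert each entry of the permutation into P by Schensted row insertion, recording in Q the position of each new cell.

After inserting 5: P = [[5]].
After inserting 2: P = [[2], [5]].
After inserting 1: P = [[1], [2], [5]].
After inserting 4: P = [[1, 4], [2], [5]].
After inserting 7: P = [[1, 4, 7], [2], [5]].
After inserting 8: P = [[1, 4, 7, 8], [2], [5]].
After inserting 6: P = [[1, 4, 6, 8], [2, 7], [5]].
After inserting 3: P = [[1, 3, 6, 8], [2, 4], [5, 7]].

So P = [[1, 3, 6, 8], [2, 4], [5, 7]], Q = [[1, 4, 5, 6], [2, 7], [3, 8]].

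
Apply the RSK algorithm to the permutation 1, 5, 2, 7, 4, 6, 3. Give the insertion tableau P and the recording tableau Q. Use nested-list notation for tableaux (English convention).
Insert each entry of the permutation into P by Schensted row insertion, recording in Q the position of each new cell.

Insert 1: appended to row 1. P = [[1]].
Insert 5: appended to row 1. P = [[1, 5]].
Insert 2: 2 bumps 5 from row 1; 5 starts row 2. P = [[1, 2], [5]].
Insert 7: appended to row 1. P = [[1, 2, 7], [5]].
Insert 4: 4 bumps 7 from row 1; 7 appends to row 2. P = [[1, 2, 4], [5, 7]].
Insert 6: appended to row 1. P = [[1, 2, 4, 6], [5, 7]].
Insert 3: 3 bumps 4 from row 1; 4 bumps 5 from row 2; 5 starts row 3. P = [[1, 2, 3, 6], [4, 7], [5]].

So P = [[1, 2, 3, 6], [4, 7], [5]], Q = [[1, 2, 4, 6], [3, 5], [7]].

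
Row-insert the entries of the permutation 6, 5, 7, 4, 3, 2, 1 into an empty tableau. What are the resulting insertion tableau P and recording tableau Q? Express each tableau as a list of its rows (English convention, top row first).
P = [[1, 7], [2], [3], [4], [5], [6]], Q = [[1, 3], [2], [4], [5], [6], [7]]

Insert each entry of the permutation into P by Schensted row insertion, recording in Q the position of each new cell.

Insert 6: appended to row 1. P = [[6]], Q = [[1]].
Insert 5: 5 bumps 6 from row 1; 6 starts row 2. P = [[5], [6]], Q = [[1], [2]].
Insert 7: appended to row 1. P = [[5, 7], [6]], Q = [[1, 3], [2]].
Insert 4: 4 bumps 5 from row 1; 5 bumps 6 from row 2; 6 starts row 3. P = [[4, 7], [5], [6]], Q = [[1, 3], [2], [4]].
Insert 3: 3 bumps 4 from row 1; 4 bumps 5 from row 2; 5 bumps 6 from row 3; 6 starts row 4. P = [[3, 7], [4], [5], [6]], Q = [[1, 3], [2], [4], [5]].
Insert 2: 2 bumps 3 from row 1; 3 bumps 4 from row 2; 4 bumps 5 from row 3; 5 bumps 6 from row 4; 6 starts row 5. P = [[2, 7], [3], [4], [5], [6]], Q = [[1, 3], [2], [4], [5], [6]].
Insert 1: 1 bumps 2 from row 1; 2 bumps 3 from row 2; 3 bumps 4 from row 3; 4 bumps 5 from row 4; 5 bumps 6 from row 5; 6 starts row 6. P = [[1, 7], [2], [3], [4], [5], [6]], Q = [[1, 3], [2], [4], [5], [6], [7]].

So P = [[1, 7], [2], [3], [4], [5], [6]], Q = [[1, 3], [2], [4], [5], [6], [7]].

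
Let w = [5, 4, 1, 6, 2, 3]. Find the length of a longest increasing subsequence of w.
3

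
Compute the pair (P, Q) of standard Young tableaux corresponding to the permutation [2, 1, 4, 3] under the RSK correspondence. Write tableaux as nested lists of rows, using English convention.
Insert each entry of the permutation into P by Schensted row insertion, recording in Q the position of each new cell.

Insert 2: appended to row 1. P = [[2]], Q = [[1]].
Insert 1: 1 bumps 2 from row 1; 2 starts row 2. P = [[1], [2]], Q = [[1], [2]].
Insert 4: appended to row 1. P = [[1, 4], [2]], Q = [[1, 3], [2]].
Insert 3: 3 bumps 4 from row 1; 4 appends to row 2. P = [[1, 3], [2, 4]], Q = [[1, 3], [2, 4]].

So P = [[1, 3], [2, 4]], Q = [[1, 3], [2, 4]].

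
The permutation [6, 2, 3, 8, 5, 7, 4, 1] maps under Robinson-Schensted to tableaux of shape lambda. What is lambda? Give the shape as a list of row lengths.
Row-insert each entry into an empty tableau.

After inserting 6: P = [[6]].
After inserting 2: P = [[2], [6]].
After inserting 3: P = [[2, 3], [6]].
After inserting 8: P = [[2, 3, 8], [6]].
After inserting 5: P = [[2, 3, 5], [6, 8]].
After inserting 7: P = [[2, 3, 5, 7], [6, 8]].
After inserting 4: P = [[2, 3, 4, 7], [5, 8], [6]].
After inserting 1: P = [[1, 3, 4, 7], [2, 8], [5], [6]].

The final insertion tableau P = [[1, 3, 4, 7], [2, 8], [5], [6]] has shape [4, 2, 1, 1].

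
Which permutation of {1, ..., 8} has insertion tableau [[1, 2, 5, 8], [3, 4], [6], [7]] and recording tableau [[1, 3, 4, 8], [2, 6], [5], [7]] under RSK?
7 3 4 6 1 5 2 8

Reverse the RSK construction: for i from n down to 1, find the cell of Q containing i, remove the entry at that cell from P, and reverse-bump it up through P; the value ejected from row 1 is w(i).

Step i=8: Q has 8 at row 1, column 4; remove that cell from P, ejecting 8. So w(8) = 8. P is now [[1, 2, 5], [3, 4], [6], [7]].
Step i=7: Q has 7 at row 4, column 1; remove 7 from row 4 of P and reverse-bump: 7 enters row 3 and ejects 6; 6 enters row 2 and ejects 4; 4 enters row 1 and ejects 2. So w(7) = 2. P is now [[1, 4, 5], [3, 6], [7]].
Step i=6: Q has 6 at row 2, column 2; remove 6 from row 2 of P and reverse-bump: 6 enters row 1 and ejects 5. So w(6) = 5. P is now [[1, 4, 6], [3], [7]].
Step i=5: Q has 5 at row 3, column 1; remove 7 from row 3 of P and reverse-bump: 7 enters row 2 and ejects 3; 3 enters row 1 and ejects 1. So w(5) = 1. P is now [[3, 4, 6], [7]].
Step i=4: Q has 4 at row 1, column 3; remove that cell from P, ejecting 6. So w(4) = 6. P is now [[3, 4], [7]].
Step i=3: Q has 3 at row 1, column 2; remove that cell from P, ejecting 4. So w(3) = 4. P is now [[3], [7]].
Step i=2: Q has 2 at row 2, column 1; remove 7 from row 2 of P and reverse-bump: 7 enters row 1 and ejects 3. So w(2) = 3. P is now [[7]].
Step i=1: Q has 1 at row 1, column 1; remove that cell from P, ejecting 7. So w(1) = 7. P is now [].

So w = 7 3 4 6 1 5 2 8.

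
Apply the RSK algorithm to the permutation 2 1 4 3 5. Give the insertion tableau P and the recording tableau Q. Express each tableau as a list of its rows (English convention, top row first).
P = [[1, 3, 5], [2, 4]], Q = [[1, 3, 5], [2, 4]]

Insert each entry of the permutation into P by Schensted row insertion, recording in Q the position of each new cell.

Insert 2: appended to row 1. P = [[2]].
Insert 1: 1 bumps 2 from row 1; 2 starts row 2. P = [[1], [2]].
Insert 4: appended to row 1. P = [[1, 4], [2]].
Insert 3: 3 bumps 4 from row 1; 4 appends to row 2. P = [[1, 3], [2, 4]].
Insert 5: appended to row 1. P = [[1, 3, 5], [2, 4]].

So P = [[1, 3, 5], [2, 4]], Q = [[1, 3, 5], [2, 4]].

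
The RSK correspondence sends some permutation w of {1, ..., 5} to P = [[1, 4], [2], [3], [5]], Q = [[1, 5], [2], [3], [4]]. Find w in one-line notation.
5 3 2 1 4

Reverse RSK: for i = n, n-1, ..., 1, locate i in Q, remove the corresponding corner cell from P, and reverse-bump its entry up through P; the value ejected from row 1 is w(i).

So w = 5 3 2 1 4.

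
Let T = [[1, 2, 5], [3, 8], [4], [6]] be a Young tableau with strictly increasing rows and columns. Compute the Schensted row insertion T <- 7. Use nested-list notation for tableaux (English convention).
7 is larger than every entry of row 1, so it is appended to row 1. The new tableau is [[1, 2, 5, 7], [3, 8], [4], [6]].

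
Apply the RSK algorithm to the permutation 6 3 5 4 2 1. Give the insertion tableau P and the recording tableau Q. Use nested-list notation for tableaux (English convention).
P = [[1, 4], [2], [3], [5], [6]], Q = [[1, 3], [2], [4], [5], [6]]

Insert each entry of the permutation into P by Schensted row insertion, recording in Q the position of each new cell.

Insert 6: appended to row 1. P = [[6]].
Insert 3: 3 bumps 6 from row 1; 6 starts row 2. P = [[3], [6]].
Insert 5: appended to row 1. P = [[3, 5], [6]].
Insert 4: 4 bumps 5 from row 1; 5 bumps 6 from row 2; 6 starts row 3. P = [[3, 4], [5], [6]].
Insert 2: 2 bumps 3 from row 1; 3 bumps 5 from row 2; 5 bumps 6 from row 3; 6 starts row 4. P = [[2, 4], [3], [5], [6]].
Insert 1: 1 bumps 2 from row 1; 2 bumps 3 from row 2; 3 bumps 5 from row 3; 5 bumps 6 from row 4; 6 starts row 5. P = [[1, 4], [2], [3], [5], [6]].

So P = [[1, 4], [2], [3], [5], [6]], Q = [[1, 3], [2], [4], [5], [6]].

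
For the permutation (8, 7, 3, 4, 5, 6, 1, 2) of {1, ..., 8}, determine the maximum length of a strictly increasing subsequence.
4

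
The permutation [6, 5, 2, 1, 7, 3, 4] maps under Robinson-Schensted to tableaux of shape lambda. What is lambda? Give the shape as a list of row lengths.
[3, 2, 1, 1]

Row-insert each entry into an empty tableau.

After inserting 6: P = [[6]].
After inserting 5: P = [[5], [6]].
After inserting 2: P = [[2], [5], [6]].
After inserting 1: P = [[1], [2], [5], [6]].
After inserting 7: P = [[1, 7], [2], [5], [6]].
After inserting 3: P = [[1, 3], [2, 7], [5], [6]].
After inserting 4: P = [[1, 3, 4], [2, 7], [5], [6]].

The final insertion tableau P = [[1, 3, 4], [2, 7], [5], [6]] has shape [3, 2, 1, 1].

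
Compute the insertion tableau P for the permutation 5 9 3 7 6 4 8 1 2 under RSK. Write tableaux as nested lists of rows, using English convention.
Insert 5: appended to row 1. P = [[5]].
Insert 9: appended to row 1. P = [[5, 9]].
Insert 3: 3 bumps 5 from row 1; 5 starts row 2. P = [[3, 9], [5]].
Insert 7: 7 bumps 9 from row 1; 9 appends to row 2. P = [[3, 7], [5, 9]].
Insert 6: 6 bumps 7 from row 1; 7 bumps 9 from row 2; 9 starts row 3. P = [[3, 6], [5, 7], [9]].
Insert 4: 4 bumps 6 from row 1; 6 bumps 7 from row 2; 7 bumps 9 from row 3; 9 starts row 4. P = [[3, 4], [5, 6], [7], [9]].
Insert 8: appended to row 1. P = [[3, 4, 8], [5, 6], [7], [9]].
Insert 1: 1 bumps 3 from row 1; 3 bumps 5 from row 2; 5 bumps 7 from row 3; 7 bumps 9 from row 4; 9 starts row 5. P = [[1, 4, 8], [3, 6], [5], [7], [9]].
Insert 2: 2 bumps 4 from row 1; 4 bumps 6 from row 2; 6 appends to row 3. P = [[1, 2, 8], [3, 4], [5, 6], [7], [9]].

So P = [[1, 2, 8], [3, 4], [5, 6], [7], [9]].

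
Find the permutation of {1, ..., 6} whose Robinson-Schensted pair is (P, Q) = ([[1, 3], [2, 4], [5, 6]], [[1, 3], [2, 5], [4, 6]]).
Reverse the RSK construction: for i from n down to 1, find the cell of Q containing i, remove the entry at that cell from P, and reverse-bump it up through P; the value ejected from row 1 is w(i).

Step i=6: Q has 6 at row 3, column 2; remove 6 from row 3 of P and reverse-bump: 6 enters row 2 and ejects 4; 4 enters row 1 and ejects 3. So w(6) = 3. P is now [[1, 4], [2, 6], [5]].
Step i=5: Q has 5 at row 2, column 2; remove 6 from row 2 of P and reverse-bump: 6 enters row 1 and ejects 4. So w(5) = 4. P is now [[1, 6], [2], [5]].
Step i=4: Q has 4 at row 3, column 1; remove 5 from row 3 of P and reverse-bump: 5 enters row 2 and ejects 2; 2 enters row 1 and ejects 1. So w(4) = 1. P is now [[2, 6], [5]].
Step i=3: Q has 3 at row 1, column 2; remove that cell from P, ejecting 6. So w(3) = 6. P is now [[2], [5]].
Step i=2: Q has 2 at row 2, column 1; remove 5 from row 2 of P and reverse-bump: 5 enters row 1 and ejects 2. So w(2) = 2. P is now [[5]].
Step i=1: Q has 1 at row 1, column 1; remove that cell from P, ejecting 5. So w(1) = 5. P is now [].

So w = 5 2 6 1 4 3.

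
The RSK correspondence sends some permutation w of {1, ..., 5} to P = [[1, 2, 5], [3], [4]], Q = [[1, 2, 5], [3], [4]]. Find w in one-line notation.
Reverse the RSK construction: for i from n down to 1, find the cell of Q containing i, remove the entry at that cell from P, and reverse-bump it up through P; the value ejected from row 1 is w(i).

Step i=5: Q has 5 at row 1, column 3; remove that cell from P, ejecting 5. So w(5) = 5. P is now [[1, 2], [3], [4]].
Step i=4: Q has 4 at row 3, column 1; remove 4 from row 3 of P and reverse-bump: 4 enters row 2 and ejects 3; 3 enters row 1 and ejects 2. So w(4) = 2. P is now [[1, 3], [4]].
Step i=3: Q has 3 at row 2, column 1; remove 4 from row 2 of P and reverse-bump: 4 enters row 1 and ejects 3. So w(3) = 3. P is now [[1, 4]].
Step i=2: Q has 2 at row 1, column 2; remove that cell from P, ejecting 4. So w(2) = 4. P is now [[1]].
Step i=1: Q has 1 at row 1, column 1; remove that cell from P, ejecting 1. So w(1) = 1. P is now [].

So w = 1 4 3 2 5.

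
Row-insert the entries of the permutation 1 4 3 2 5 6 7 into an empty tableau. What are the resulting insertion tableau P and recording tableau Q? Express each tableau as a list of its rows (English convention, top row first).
P = [[1, 2, 5, 6, 7], [3], [4]], Q = [[1, 2, 5, 6, 7], [3], [4]]

Insert each entry of the permutation into P by Schensted row insertion, recording in Q the position of each new cell.

Insert 1: appended to row 1. P = [[1]], Q = [[1]].
Insert 4: appended to row 1. P = [[1, 4]], Q = [[1, 2]].
Insert 3: 3 bumps 4 from row 1; 4 starts row 2. P = [[1, 3], [4]], Q = [[1, 2], [3]].
Insert 2: 2 bumps 3 from row 1; 3 bumps 4 from row 2; 4 starts row 3. P = [[1, 2], [3], [4]], Q = [[1, 2], [3], [4]].
Insert 5: appended to row 1. P = [[1, 2, 5], [3], [4]], Q = [[1, 2, 5], [3], [4]].
Insert 6: appended to row 1. P = [[1, 2, 5, 6], [3], [4]], Q = [[1, 2, 5, 6], [3], [4]].
Insert 7: appended to row 1. P = [[1, 2, 5, 6, 7], [3], [4]], Q = [[1, 2, 5, 6, 7], [3], [4]].

So P = [[1, 2, 5, 6, 7], [3], [4]], Q = [[1, 2, 5, 6, 7], [3], [4]].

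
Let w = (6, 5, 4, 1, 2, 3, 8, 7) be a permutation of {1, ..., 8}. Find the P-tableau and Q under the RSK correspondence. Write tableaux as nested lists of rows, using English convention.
Insert each entry of the permutation into P by Schensted row insertion, recording in Q the position of each new cell.

Insert 6: appended to row 1. P = [[6]].
Insert 5: 5 bumps 6 from row 1; 6 starts row 2. P = [[5], [6]].
Insert 4: 4 bumps 5 from row 1; 5 bumps 6 from row 2; 6 starts row 3. P = [[4], [5], [6]].
Insert 1: 1 bumps 4 from row 1; 4 bumps 5 from row 2; 5 bumps 6 from row 3; 6 starts row 4. P = [[1], [4], [5], [6]].
Insert 2: appended to row 1. P = [[1, 2], [4], [5], [6]].
Insert 3: appended to row 1. P = [[1, 2, 3], [4], [5], [6]].
Insert 8: appended to row 1. P = [[1, 2, 3, 8], [4], [5], [6]].
Insert 7: 7 bumps 8 from row 1; 8 appends to row 2. P = [[1, 2, 3, 7], [4, 8], [5], [6]].

So P = [[1, 2, 3, 7], [4, 8], [5], [6]], Q = [[1, 5, 6, 7], [2, 8], [3], [4]].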